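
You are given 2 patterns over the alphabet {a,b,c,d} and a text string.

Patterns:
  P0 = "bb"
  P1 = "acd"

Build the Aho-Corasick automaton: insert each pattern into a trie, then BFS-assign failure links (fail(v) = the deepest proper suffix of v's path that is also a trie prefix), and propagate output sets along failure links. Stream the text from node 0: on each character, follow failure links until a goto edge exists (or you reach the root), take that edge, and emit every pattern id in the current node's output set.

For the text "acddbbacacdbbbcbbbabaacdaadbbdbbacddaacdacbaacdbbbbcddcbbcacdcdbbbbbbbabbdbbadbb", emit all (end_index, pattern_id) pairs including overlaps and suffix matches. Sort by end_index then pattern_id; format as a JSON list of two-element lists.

Build:
Trie nodes:
  n0 'ε': a→3 b→1
  n1 'b': b→2
  n2 'bb': ·  ←P0
  n3 'a': c→4
  n4 'ac': d→5
  n5 'acd': ·  ←P1

BFS fail/out derivation:
  n1('b'): parent n0 fail=0; on 'b' 0 → fail=0;  out ∅∪∅=∅
  n3('a'): parent n0 fail=0; on 'a' 0 → fail=0;  out ∅∪∅=∅
  n2('bb'): parent n1 fail=0; on 'b' 0 → fail=1;  out {0}∪∅={0}
  n4('ac'): parent n3 fail=0; on 'c' 0 → fail=0;  out ∅∪∅=∅
  n5('acd'): parent n4 fail=0; on 'd' 0 → fail=0;  out {1}∪∅={1}

Run:
pos 0 'a': at 3
pos 1 'c': at 4
pos 2 'd': at 5  ** P1@[0:2]
pos 3 'd': at 0 (via fail)
pos 4 'b': at 1
pos 5 'b': at 2  ** P0@[4:5]
pos 6 'a': at 3 (via fail)
pos 7 'c': at 4
pos 8 'a': at 3 (via fail)
pos 9 'c': at 4
pos 10 'd': at 5  ** P1@[8:10]
pos 11 'b': at 1 (via fail)
pos 12 'b': at 2  ** P0@[11:12]
pos 13 'b': at 2 (via fail)  ** P0@[12:13]
pos 14 'c': at 0 (via fail)
pos 15 'b': at 1
pos 16 'b': at 2  ** P0@[15:16]
pos 17 'b': at 2 (via fail)  ** P0@[16:17]
pos 18 'a': at 3 (via fail)
pos 19 'b': at 1 (via fail)
pos 20 'a': at 3 (via fail)
pos 21 'a': at 3 (via fail)
pos 22 'c': at 4
pos 23 'd': at 5  ** P1@[21:23]
pos 24 'a': at 3 (via fail)
pos 25 'a': at 3 (via fail)
pos 26 'd': at 0 (via fail)
pos 27 'b': at 1
pos 28 'b': at 2  ** P0@[27:28]
pos 29 'd': at 0 (via fail)
pos 30 'b': at 1
pos 31 'b': at 2  ** P0@[30:31]
pos 32 'a': at 3 (via fail)
pos 33 'c': at 4
pos 34 'd': at 5  ** P1@[32:34]
pos 35 'd': at 0 (via fail)
pos 36 'a': at 3
pos 37 'a': at 3 (via fail)
pos 38 'c': at 4
pos 39 'd': at 5  ** P1@[37:39]
pos 40 'a': at 3 (via fail)
pos 41 'c': at 4
pos 42 'b': at 1 (via fail)
pos 43 'a': at 3 (via fail)
pos 44 'a': at 3 (via fail)
pos 45 'c': at 4
pos 46 'd': at 5  ** P1@[44:46]
pos 47 'b': at 1 (via fail)
pos 48 'b': at 2  ** P0@[47:48]
pos 49 'b': at 2 (via fail)  ** P0@[48:49]
pos 50 'b': at 2 (via fail)  ** P0@[49:50]
pos 51 'c': at 0 (via fail)
pos 52 'd': at 0
pos 53 'd': at 0
pos 54 'c': at 0
pos 55 'b': at 1
pos 56 'b': at 2  ** P0@[55:56]
pos 57 'c': at 0 (via fail)
pos 58 'a': at 3
pos 59 'c': at 4
pos 60 'd': at 5  ** P1@[58:60]
pos 61 'c': at 0 (via fail)
pos 62 'd': at 0
pos 63 'b': at 1
pos 64 'b': at 2  ** P0@[63:64]
pos 65 'b': at 2 (via fail)  ** P0@[64:65]
pos 66 'b': at 2 (via fail)  ** P0@[65:66]
pos 67 'b': at 2 (via fail)  ** P0@[66:67]
pos 68 'b': at 2 (via fail)  ** P0@[67:68]
pos 69 'b': at 2 (via fail)  ** P0@[68:69]
pos 70 'a': at 3 (via fail)
pos 71 'b': at 1 (via fail)
pos 72 'b': at 2  ** P0@[71:72]
pos 73 'd': at 0 (via fail)
pos 74 'b': at 1
pos 75 'b': at 2  ** P0@[74:75]
pos 76 'a': at 3 (via fail)
pos 77 'd': at 0 (via fail)
pos 78 'b': at 1
pos 79 'b': at 2  ** P0@[78:79]

Result: [[2,1],[5,0],[10,1],[12,0],[13,0],[16,0],[17,0],[23,1],[28,0],[31,0],[34,1],[39,1],[46,1],[48,0],[49,0],[50,0],[56,0],[60,1],[64,0],[65,0],[66,0],[67,0],[68,0],[69,0],[72,0],[75,0],[79,0]]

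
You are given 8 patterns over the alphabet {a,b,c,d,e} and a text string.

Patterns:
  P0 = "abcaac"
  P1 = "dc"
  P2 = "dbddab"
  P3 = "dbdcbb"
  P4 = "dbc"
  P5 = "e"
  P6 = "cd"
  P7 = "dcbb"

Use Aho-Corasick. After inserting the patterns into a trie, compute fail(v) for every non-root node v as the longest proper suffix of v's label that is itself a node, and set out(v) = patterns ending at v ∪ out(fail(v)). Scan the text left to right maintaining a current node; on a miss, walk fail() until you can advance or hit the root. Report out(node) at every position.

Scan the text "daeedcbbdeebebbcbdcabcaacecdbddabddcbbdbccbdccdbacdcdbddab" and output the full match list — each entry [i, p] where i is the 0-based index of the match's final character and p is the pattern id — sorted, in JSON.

Build automaton:
Trie (insert patterns):
  n0 'ε': a→1 c→19 d→7 e→18
  n1 'a': b→2
  n2 'ab': c→3
  n3 'abc': a→4
  n4 'abca': a→5
  n5 'abcaa': c→6
  n6 'abcaac': ·  [P0 ends]
  n7 'd': b→9 c→8
  n8 'dc': b→21  [P1 ends]
  n9 'db': c→17 d→10
  n10 'dbd': c→14 d→11
  n11 'dbdd': a→12
  n12 'dbdda': b→13
  n13 'dbddab': ·  [P2 ends]
  n14 'dbdc': b→15
  n15 'dbdcb': b→16
  n16 'dbdcbb': ·  [P3 ends]
  n17 'dbc': ·  [P4 ends]
  n18 'e': ·  [P5 ends]
  n19 'c': d→20
  n20 'cd': ·  [P6 ends]
  n21 'dcb': b→22
  n22 'dcbb': ·  [P7 ends]

Failure links (BFS by depth):
  n1('a'): parent n0 fail=0; on 'a' 0 → fail=0;  out ∅∪∅=∅
  n7('d'): parent n0 fail=0; on 'd' 0 → fail=0;  out ∅∪∅=∅
  n18('e'): parent n0 fail=0; on 'e' 0 → fail=0;  out {5}∪∅={5}
  n19('c'): parent n0 fail=0; on 'c' 0 → fail=0;  out ∅∪∅=∅
  n2('ab'): parent n1 fail=0; on 'b' 0 → fail=0;  out ∅∪∅=∅
  n8('dc'): parent n7 fail=0; on 'c' 0 → fail=19;  out {1}∪∅={1}
  n9('db'): parent n7 fail=0; on 'b' 0 → fail=0;  out ∅∪∅=∅
  n20('cd'): parent n19 fail=0; on 'd' 0 → fail=7;  out {6}∪∅={6}
  n3('abc'): parent n2 fail=0; on 'c' 0 → fail=19;  out ∅∪∅=∅
  n10('dbd'): parent n9 fail=0; on 'd' 0 → fail=7;  out ∅∪∅=∅
  n17('dbc'): parent n9 fail=0; on 'c' 0 → fail=19;  out {4}∪∅={4}
  n21('dcb'): parent n8 fail=19; on 'b' 19→0 → fail=0;  out ∅∪∅=∅
  n4('abca'): parent n3 fail=19; on 'a' 19→0 → fail=1;  out ∅∪∅=∅
  n11('dbdd'): parent n10 fail=7; on 'd' 7→0 → fail=7;  out ∅∪∅=∅
  n14('dbdc'): parent n10 fail=7; on 'c' 7 → fail=8;  out ∅∪{1}={1}
  n22('dcbb'): parent n21 fail=0; on 'b' 0 → fail=0;  out {7}∪∅={7}
  n5('abcaa'): parent n4 fail=1; on 'a' 1→0 → fail=1;  out ∅∪∅=∅
  n12('dbdda'): parent n11 fail=7; on 'a' 7→0 → fail=1;  out ∅∪∅=∅
  n15('dbdcb'): parent n14 fail=8; on 'b' 8 → fail=21;  out ∅∪∅=∅
  n6('abcaac'): parent n5 fail=1; on 'c' 1→0 → fail=19;  out {0}∪∅={0}
  n13('dbddab'): parent n12 fail=1; on 'b' 1 → fail=2;  out {2}∪∅={2}
  n16('dbdcbb'): parent n15 fail=21; on 'b' 21 → fail=22;  out {3}∪{7}={3,7}

Scan:
pos 0 'd': at 7
pos 1 'a': at 1 (fail-walked)
pos 2 'e': at 18 (fail-walked)  → match P5@[2:2]
pos 3 'e': at 18 (fail-walked)  → match P5@[3:3]
pos 4 'd': at 7 (fail-walked)
pos 5 'c': at 8  → match P1@[4:5]
pos 6 'b': at 21
pos 7 'b': at 22  → match P7@[4:7]
pos 8 'd': at 7 (fail-walked)
pos 9 'e': at 18 (fail-walked)  → match P5@[9:9]
pos 10 'e': at 18 (fail-walked)  → match P5@[10:10]
pos 11 'b': at 0 (fail-walked)
pos 12 'e': at 18  → match P5@[12:12]
pos 13 'b': at 0 (fail-walked)
pos 14 'b': at 0
pos 15 'c': at 19
pos 16 'b': at 0 (fail-walked)
pos 17 'd': at 7
pos 18 'c': at 8  → match P1@[17:18]
pos 19 'a': at 1 (fail-walked)
pos 20 'b': at 2
pos 21 'c': at 3
pos 22 'a': at 4
pos 23 'a': at 5
pos 24 'c': at 6  → match P0@[19:24]
pos 25 'e': at 18 (fail-walked)  → match P5@[25:25]
pos 26 'c': at 19 (fail-walked)
pos 27 'd': at 20  → match P6@[26:27]
pos 28 'b': at 9 (fail-walked)
pos 29 'd': at 10
pos 30 'd': at 11
pos 31 'a': at 12
pos 32 'b': at 13  → match P2@[27:32]
pos 33 'd': at 7 (fail-walked)
pos 34 'd': at 7 (fail-walked)
pos 35 'c': at 8  → match P1@[34:35]
pos 36 'b': at 21
pos 37 'b': at 22  → match P7@[34:37]
pos 38 'd': at 7 (fail-walked)
pos 39 'b': at 9
pos 40 'c': at 17  → match P4@[38:40]
pos 41 'c': at 19 (fail-walked)
pos 42 'b': at 0 (fail-walked)
pos 43 'd': at 7
pos 44 'c': at 8  → match P1@[43:44]
pos 45 'c': at 19 (fail-walked)
pos 46 'd': at 20  → match P6@[45:46]
pos 47 'b': at 9 (fail-walked)
pos 48 'a': at 1 (fail-walked)
pos 49 'c': at 19 (fail-walked)
pos 50 'd': at 20  → match P6@[49:50]
pos 51 'c': at 8 (fail-walked)  → match P1@[50:51]
pos 52 'd': at 20 (fail-walked)  → match P6@[51:52]
pos 53 'b': at 9 (fail-walked)
pos 54 'd': at 10
pos 55 'd': at 11
pos 56 'a': at 12
pos 57 'b': at 13  → match P2@[52:57]

Result: [[2,5],[3,5],[5,1],[7,7],[9,5],[10,5],[12,5],[18,1],[24,0],[25,5],[27,6],[32,2],[35,1],[37,7],[40,4],[44,1],[46,6],[50,6],[51,1],[52,6],[57,2]]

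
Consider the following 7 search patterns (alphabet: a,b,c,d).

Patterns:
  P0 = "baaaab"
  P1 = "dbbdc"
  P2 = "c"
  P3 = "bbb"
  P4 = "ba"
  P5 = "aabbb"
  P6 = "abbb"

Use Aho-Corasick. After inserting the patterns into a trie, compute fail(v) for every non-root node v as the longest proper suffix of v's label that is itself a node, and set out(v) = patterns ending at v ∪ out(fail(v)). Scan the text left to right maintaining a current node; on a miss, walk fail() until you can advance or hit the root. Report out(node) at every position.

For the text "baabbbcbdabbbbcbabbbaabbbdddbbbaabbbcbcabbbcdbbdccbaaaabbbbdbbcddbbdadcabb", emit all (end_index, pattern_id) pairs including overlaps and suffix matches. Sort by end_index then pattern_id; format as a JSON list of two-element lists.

Build automaton:
Trie (insert patterns):
  0='ε' goto a→15 b→1 c→12 d→7
  1='b' goto a→2 b→13
  2='ba' goto a→3  [P4 ends]
  3='baa' goto a→4
  4='baaa' goto a→5
  5='baaaa' goto b→6
  6='baaaab' goto ·  [P0 ends]
  7='d' goto b→8
  8='db' goto b→9
  9='dbb' goto d→10
  10='dbbd' goto c→11
  11='dbbdc' goto ·  [P1 ends]
  12='c' goto ·  [P2 ends]
  13='bb' goto b→14
  14='bbb' goto ·  [P3 ends]
  15='a' goto a→16 b→20
  16='aa' goto b→17
  17='aab' goto b→18
  18='aabb' goto b→19
  19='aabbb' goto ·  [P5 ends]
  20='ab' goto b→21
  21='abb' goto b→22
  22='abbb' goto ·  [P6 ends]

BFS fail/out derivation:
  fail(1) 'b': from fail(0)=0 chase 'b': 0 ⇒ 0;  out=∅∪out(0)=∅
  fail(7) 'd': from fail(0)=0 chase 'd': 0 ⇒ 0;  out=∅∪out(0)=∅
  fail(12) 'c': from fail(0)=0 chase 'c': 0 ⇒ 0;  out={2}∪out(0)={2}
  fail(15) 'a': from fail(0)=0 chase 'a': 0 ⇒ 0;  out=∅∪out(0)=∅
  fail(2) 'ba': from fail(1)=0 chase 'a': 0 ⇒ 15;  out={4}∪out(15)={4}
  fail(8) 'db': from fail(7)=0 chase 'b': 0 ⇒ 1;  out=∅∪out(1)=∅
  fail(13) 'bb': from fail(1)=0 chase 'b': 0 ⇒ 1;  out=∅∪out(1)=∅
  fail(16) 'aa': from fail(15)=0 chase 'a': 0 ⇒ 15;  out=∅∪out(15)=∅
  fail(20) 'ab': from fail(15)=0 chase 'b': 0 ⇒ 1;  out=∅∪out(1)=∅
  fail(3) 'baa': from fail(2)=15 chase 'a': 15 ⇒ 16;  out=∅∪out(16)=∅
  fail(9) 'dbb': from fail(8)=1 chase 'b': 1 ⇒ 13;  out=∅∪out(13)=∅
  fail(14) 'bbb': from fail(13)=1 chase 'b': 1 ⇒ 13;  out={3}∪out(13)={3}
  fail(17) 'aab': from fail(16)=15 chase 'b': 15 ⇒ 20;  out=∅∪out(20)=∅
  fail(21) 'abb': from fail(20)=1 chase 'b': 1 ⇒ 13;  out=∅∪out(13)=∅
  fail(4) 'baaa': from fail(3)=16 chase 'a': 16→15 ⇒ 16;  out=∅∪out(16)=∅
  fail(10) 'dbbd': from fail(9)=13 chase 'd': 13→1→0 ⇒ 7;  out=∅∪out(7)=∅
  fail(18) 'aabb': from fail(17)=20 chase 'b': 20 ⇒ 21;  out=∅∪out(21)=∅
  fail(22) 'abbb': from fail(21)=13 chase 'b': 13 ⇒ 14;  out={6}∪out(14)={3,6}
  fail(5) 'baaaa': from fail(4)=16 chase 'a': 16→15 ⇒ 16;  out=∅∪out(16)=∅
  fail(11) 'dbbdc': from fail(10)=7 chase 'c': 7→0 ⇒ 12;  out={1}∪out(12)={1,2}
  fail(19) 'aabbb': from fail(18)=21 chase 'b': 21 ⇒ 22;  out={5}∪out(22)={3,5,6}
  fail(6) 'baaaab': from fail(5)=16 chase 'b': 16 ⇒ 17;  out={0}∪out(17)={0}

Text stream:
pos 0 'b': at 1
pos 1 'a': at 2  → match P4@[0:1]
pos 2 'a': at 3
pos 3 'b': at 17 (via fail)
pos 4 'b': at 18
pos 5 'b': at 19  → match P3@[3:5],P5@[1:5],P6@[2:5]
pos 6 'c': at 12 (via fail)  → match P2@[6:6]
pos 7 'b': at 1 (via fail)
pos 8 'd': at 7 (via fail)
pos 9 'a': at 15 (via fail)
pos 10 'b': at 20
pos 11 'b': at 21
pos 12 'b': at 22  → match P3@[10:12],P6@[9:12]
pos 13 'b': at 14 (via fail)  → match P3@[11:13]
pos 14 'c': at 12 (via fail)  → match P2@[14:14]
pos 15 'b': at 1 (via fail)
pos 16 'a': at 2  → match P4@[15:16]
pos 17 'b': at 20 (via fail)
pos 18 'b': at 21
pos 19 'b': at 22  → match P3@[17:19],P6@[16:19]
pos 20 'a': at 2 (via fail)  → match P4@[19:20]
pos 21 'a': at 3
pos 22 'b': at 17 (via fail)
pos 23 'b': at 18
pos 24 'b': at 19  → match P3@[22:24],P5@[20:24],P6@[21:24]
pos 25 'd': at 7 (via fail)
pos 26 'd': at 7 (via fail)
pos 27 'd': at 7 (via fail)
pos 28 'b': at 8
pos 29 'b': at 9
pos 30 'b': at 14 (via fail)  → match P3@[28:30]
pos 31 'a': at 2 (via fail)  → match P4@[30:31]
pos 32 'a': at 3
pos 33 'b': at 17 (via fail)
pos 34 'b': at 18
pos 35 'b': at 19  → match P3@[33:35],P5@[31:35],P6@[32:35]
pos 36 'c': at 12 (via fail)  → match P2@[36:36]
pos 37 'b': at 1 (via fail)
pos 38 'c': at 12 (via fail)  → match P2@[38:38]
pos 39 'a': at 15 (via fail)
pos 40 'b': at 20
pos 41 'b': at 21
pos 42 'b': at 22  → match P3@[40:42],P6@[39:42]
pos 43 'c': at 12 (via fail)  → match P2@[43:43]
pos 44 'd': at 7 (via fail)
pos 45 'b': at 8
pos 46 'b': at 9
pos 47 'd': at 10
pos 48 'c': at 11  → match P1@[44:48],P2@[48:48]
pos 49 'c': at 12 (via fail)  → match P2@[49:49]
pos 50 'b': at 1 (via fail)
pos 51 'a': at 2  → match P4@[50:51]
pos 52 'a': at 3
pos 53 'a': at 4
pos 54 'a': at 5
pos 55 'b': at 6  → match P0@[50:55]
pos 56 'b': at 18 (via fail)
pos 57 'b': at 19  → match P3@[55:57],P5@[53:57],P6@[54:57]
pos 58 'b': at 14 (via fail)  → match P3@[56:58]
pos 59 'd': at 7 (via fail)
pos 60 'b': at 8
pos 61 'b': at 9
pos 62 'c': at 12 (via fail)  → match P2@[62:62]
pos 63 'd': at 7 (via fail)
pos 64 'd': at 7 (via fail)
pos 65 'b': at 8
pos 66 'b': at 9
pos 67 'd': at 10
pos 68 'a': at 15 (via fail)
pos 69 'd': at 7 (via fail)
pos 70 'c': at 12 (via fail)  → match P2@[70:70]
pos 71 'a': at 15 (via fail)
pos 72 'b': at 20
pos 73 'b': at 21

Result: [[1,4],[5,3],[5,5],[5,6],[6,2],[12,3],[12,6],[13,3],[14,2],[16,4],[19,3],[19,6],[20,4],[24,3],[24,5],[24,6],[30,3],[31,4],[35,3],[35,5],[35,6],[36,2],[38,2],[42,3],[42,6],[43,2],[48,1],[48,2],[49,2],[51,4],[55,0],[57,3],[57,5],[57,6],[58,3],[62,2],[70,2]]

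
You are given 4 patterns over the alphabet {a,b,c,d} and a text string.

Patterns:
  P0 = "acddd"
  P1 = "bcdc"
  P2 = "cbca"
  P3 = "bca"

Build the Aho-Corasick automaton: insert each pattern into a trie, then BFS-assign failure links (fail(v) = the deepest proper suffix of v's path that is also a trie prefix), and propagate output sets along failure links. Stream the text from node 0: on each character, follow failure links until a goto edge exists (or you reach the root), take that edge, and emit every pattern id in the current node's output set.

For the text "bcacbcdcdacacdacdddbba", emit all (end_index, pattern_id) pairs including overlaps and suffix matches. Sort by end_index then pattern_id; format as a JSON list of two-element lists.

Build automaton:
Trie nodes:
  n0 'ε': a→1 b→6 c→10
  n1 'a': c→2
  n2 'ac': d→3
  n3 'acd': d→4
  n4 'acdd': d→5
  n5 'acddd': ·  ←P0
  n6 'b': c→7
  n7 'bc': a→14 d→8
  n8 'bcd': c→9
  n9 'bcdc': ·  ←P1
  n10 'c': b→11
  n11 'cb': c→12
  n12 'cbc': a→13
  n13 'cbca': ·  ←P2
  n14 'bca': ·  ←P3

BFS fail/out derivation:
  fail(1) 'a': from fail(0)=0 chase 'a': 0 ⇒ 0;  out=∅∪out(0)=∅
  fail(6) 'b': from fail(0)=0 chase 'b': 0 ⇒ 0;  out=∅∪out(0)=∅
  fail(10) 'c': from fail(0)=0 chase 'c': 0 ⇒ 0;  out=∅∪out(0)=∅
  fail(2) 'ac': from fail(1)=0 chase 'c': 0 ⇒ 10;  out=∅∪out(10)=∅
  fail(7) 'bc': from fail(6)=0 chase 'c': 0 ⇒ 10;  out=∅∪out(10)=∅
  fail(11) 'cb': from fail(10)=0 chase 'b': 0 ⇒ 6;  out=∅∪out(6)=∅
  fail(3) 'acd': from fail(2)=10 chase 'd': 10→0 ⇒ 0;  out=∅∪out(0)=∅
  fail(8) 'bcd': from fail(7)=10 chase 'd': 10→0 ⇒ 0;  out=∅∪out(0)=∅
  fail(12) 'cbc': from fail(11)=6 chase 'c': 6 ⇒ 7;  out=∅∪out(7)=∅
  fail(14) 'bca': from fail(7)=10 chase 'a': 10→0 ⇒ 1;  out={3}∪out(1)={3}
  fail(4) 'acdd': from fail(3)=0 chase 'd': 0 ⇒ 0;  out=∅∪out(0)=∅
  fail(9) 'bcdc': from fail(8)=0 chase 'c': 0 ⇒ 10;  out={1}∪out(10)={1}
  fail(13) 'cbca': from fail(12)=7 chase 'a': 7 ⇒ 14;  out={2}∪out(14)={2,3}
  fail(5) 'acddd': from fail(4)=0 chase 'd': 0 ⇒ 0;  out={0}∪out(0)={0}

Scan:
pos 0 'b': at 6
pos 1 'c': at 7
pos 2 'a': at 14  ** P3@[0:2]
pos 3 'c': at 2 ·f
pos 4 'b': at 11 ·f
pos 5 'c': at 12
pos 6 'd': at 8 ·f
pos 7 'c': at 9  ** P1@[4:7]
pos 8 'd': at 0 ·f
pos 9 'a': at 1
pos 10 'c': at 2
pos 11 'a': at 1 ·f
pos 12 'c': at 2
pos 13 'd': at 3
pos 14 'a': at 1 ·f
pos 15 'c': at 2
pos 16 'd': at 3
pos 17 'd': at 4
pos 18 'd': at 5  ** P0@[14:18]
pos 19 'b': at 6 ·f
pos 20 'b': at 6 ·f
pos 21 'a': at 1 ·f

All matches (sorted): [[2,3],[7,1],[18,0]]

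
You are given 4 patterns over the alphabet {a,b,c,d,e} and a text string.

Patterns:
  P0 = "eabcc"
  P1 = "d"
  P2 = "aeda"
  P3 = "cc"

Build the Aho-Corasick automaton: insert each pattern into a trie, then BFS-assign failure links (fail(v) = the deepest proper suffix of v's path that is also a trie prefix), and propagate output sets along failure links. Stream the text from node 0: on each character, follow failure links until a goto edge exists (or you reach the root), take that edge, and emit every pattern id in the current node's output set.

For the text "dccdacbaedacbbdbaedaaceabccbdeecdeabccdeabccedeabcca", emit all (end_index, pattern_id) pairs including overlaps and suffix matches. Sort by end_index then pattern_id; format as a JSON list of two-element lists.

Build automaton:
Trie (insert patterns):
  n0 'ε': a→7 c→11 d→6 e→1
  n1 'e': a→2
  n2 'ea': b→3
  n3 'eab': c→4
  n4 'eabc': c→5
  n5 'eabcc': ·  [P0 ends]
  n6 'd': ·  [P1 ends]
  n7 'a': e→8
  n8 'ae': d→9
  n9 'aed': a→10
  n10 'aeda': ·  [P2 ends]
  n11 'c': c→12
  n12 'cc': ·  [P3 ends]

Failure links (BFS by depth):
  n1('e'): parent n0 fail=0; on 'e' 0 → fail=0;  out ∅∪∅=∅
  n6('d'): parent n0 fail=0; on 'd' 0 → fail=0;  out {1}∪∅={1}
  n7('a'): parent n0 fail=0; on 'a' 0 → fail=0;  out ∅∪∅=∅
  n11('c'): parent n0 fail=0; on 'c' 0 → fail=0;  out ∅∪∅=∅
  n2('ea'): parent n1 fail=0; on 'a' 0 → fail=7;  out ∅∪∅=∅
  n8('ae'): parent n7 fail=0; on 'e' 0 → fail=1;  out ∅∪∅=∅
  n12('cc'): parent n11 fail=0; on 'c' 0 → fail=11;  out {3}∪∅={3}
  n3('eab'): parent n2 fail=7; on 'b' 7→0 → fail=0;  out ∅∪∅=∅
  n9('aed'): parent n8 fail=1; on 'd' 1→0 → fail=6;  out ∅∪{1}={1}
  n4('eabc'): parent n3 fail=0; on 'c' 0 → fail=11;  out ∅∪∅=∅
  n10('aeda'): parent n9 fail=6; on 'a' 6→0 → fail=7;  out {2}∪∅={2}
  n5('eabcc'): parent n4 fail=11; on 'c' 11 → fail=12;  out {0}∪{3}={0,3}

Text stream:
pos 0 'd': at 6  → match P1@[0:0]
pos 1 'c': at 11 (via fail)
pos 2 'c': at 12  → match P3@[1:2]
pos 3 'd': at 6 (via fail)  → match P1@[3:3]
pos 4 'a': at 7 (via fail)
pos 5 'c': at 11 (via fail)
pos 6 'b': at 0 (via fail)
pos 7 'a': at 7
pos 8 'e': at 8
pos 9 'd': at 9  → match P1@[9:9]
pos 10 'a': at 10  → match P2@[7:10]
pos 11 'c': at 11 (via fail)
pos 12 'b': at 0 (via fail)
pos 13 'b': at 0
pos 14 'd': at 6  → match P1@[14:14]
pos 15 'b': at 0 (via fail)
pos 16 'a': at 7
pos 17 'e': at 8
pos 18 'd': at 9  → match P1@[18:18]
pos 19 'a': at 10  → match P2@[16:19]
pos 20 'a': at 7 (via fail)
pos 21 'c': at 11 (via fail)
pos 22 'e': at 1 (via fail)
pos 23 'a': at 2
pos 24 'b': at 3
pos 25 'c': at 4
pos 26 'c': at 5  → match P0@[22:26],P3@[25:26]
pos 27 'b': at 0 (via fail)
pos 28 'd': at 6  → match P1@[28:28]
pos 29 'e': at 1 (via fail)
pos 30 'e': at 1 (via fail)
pos 31 'c': at 11 (via fail)
pos 32 'd': at 6 (via fail)  → match P1@[32:32]
pos 33 'e': at 1 (via fail)
pos 34 'a': at 2
pos 35 'b': at 3
pos 36 'c': at 4
pos 37 'c': at 5  → match P0@[33:37],P3@[36:37]
pos 38 'd': at 6 (via fail)  → match P1@[38:38]
pos 39 'e': at 1 (via fail)
pos 40 'a': at 2
pos 41 'b': at 3
pos 42 'c': at 4
pos 43 'c': at 5  → match P0@[39:43],P3@[42:43]
pos 44 'e': at 1 (via fail)
pos 45 'd': at 6 (via fail)  → match P1@[45:45]
pos 46 'e': at 1 (via fail)
pos 47 'a': at 2
pos 48 'b': at 3
pos 49 'c': at 4
pos 50 'c': at 5  → match P0@[46:50],P3@[49:50]
pos 51 'a': at 7 (via fail)

All matches (sorted): [[0,1],[2,3],[3,1],[9,1],[10,2],[14,1],[18,1],[19,2],[26,0],[26,3],[28,1],[32,1],[37,0],[37,3],[38,1],[43,0],[43,3],[45,1],[50,0],[50,3]]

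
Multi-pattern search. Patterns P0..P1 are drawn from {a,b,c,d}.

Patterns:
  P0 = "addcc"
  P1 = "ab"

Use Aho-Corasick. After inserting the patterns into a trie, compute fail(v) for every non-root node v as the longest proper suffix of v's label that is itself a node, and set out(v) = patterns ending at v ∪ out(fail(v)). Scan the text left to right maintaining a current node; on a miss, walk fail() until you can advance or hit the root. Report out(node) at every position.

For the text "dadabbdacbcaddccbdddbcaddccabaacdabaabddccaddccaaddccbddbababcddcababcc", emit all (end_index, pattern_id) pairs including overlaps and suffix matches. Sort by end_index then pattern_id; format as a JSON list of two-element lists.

Build automaton:
Trie (insert patterns):
  n0 'ε': a→1
  n1 'a': b→6 d→2
  n2 'ad': d→3
  n3 'add': c→4
  n4 'addc': c→5
  n5 'addcc': ·  ←P0
  n6 'ab': ·  ←P1

Failure links (BFS by depth):
  fail(1) 'a': from fail(0)=0 chase 'a': 0 ⇒ 0;  out=∅∪out(0)=∅
  fail(2) 'ad': from fail(1)=0 chase 'd': 0 ⇒ 0;  out=∅∪out(0)=∅
  fail(6) 'ab': from fail(1)=0 chase 'b': 0 ⇒ 0;  out={1}∪out(0)={1}
  fail(3) 'add': from fail(2)=0 chase 'd': 0 ⇒ 0;  out=∅∪out(0)=∅
  fail(4) 'addc': from fail(3)=0 chase 'c': 0 ⇒ 0;  out=∅∪out(0)=∅
  fail(5) 'addcc': from fail(4)=0 chase 'c': 0 ⇒ 0;  out={0}∪out(0)={0}

Run:
pos 0 'd': at 0
pos 1 'a': at 1
pos 2 'd': at 2
pos 3 'a': at 1 (fail-walked)
pos 4 'b': at 6  → match P1@[3:4]
pos 5 'b': at 0 (fail-walked)
pos 6 'd': at 0
pos 7 'a': at 1
pos 8 'c': at 0 (fail-walked)
pos 9 'b': at 0
pos 10 'c': at 0
pos 11 'a': at 1
pos 12 'd': at 2
pos 13 'd': at 3
pos 14 'c': at 4
pos 15 'c': at 5  → match P0@[11:15]
pos 16 'b': at 0 (fail-walked)
pos 17 'd': at 0
pos 18 'd': at 0
pos 19 'd': at 0
pos 20 'b': at 0
pos 21 'c': at 0
pos 22 'a': at 1
pos 23 'd': at 2
pos 24 'd': at 3
pos 25 'c': at 4
pos 26 'c': at 5  → match P0@[22:26]
pos 27 'a': at 1 (fail-walked)
pos 28 'b': at 6  → match P1@[27:28]
pos 29 'a': at 1 (fail-walked)
pos 30 'a': at 1 (fail-walked)
pos 31 'c': at 0 (fail-walked)
pos 32 'd': at 0
pos 33 'a': at 1
pos 34 'b': at 6  → match P1@[33:34]
pos 35 'a': at 1 (fail-walked)
pos 36 'a': at 1 (fail-walked)
pos 37 'b': at 6  → match P1@[36:37]
pos 38 'd': at 0 (fail-walked)
pos 39 'd': at 0
pos 40 'c': at 0
pos 41 'c': at 0
pos 42 'a': at 1
pos 43 'd': at 2
pos 44 'd': at 3
pos 45 'c': at 4
pos 46 'c': at 5  → match P0@[42:46]
pos 47 'a': at 1 (fail-walked)
pos 48 'a': at 1 (fail-walked)
pos 49 'd': at 2
pos 50 'd': at 3
pos 51 'c': at 4
pos 52 'c': at 5  → match P0@[48:52]
pos 53 'b': at 0 (fail-walked)
pos 54 'd': at 0
pos 55 'd': at 0
pos 56 'b': at 0
pos 57 'a': at 1
pos 58 'b': at 6  → match P1@[57:58]
pos 59 'a': at 1 (fail-walked)
pos 60 'b': at 6  → match P1@[59:60]
pos 61 'c': at 0 (fail-walked)
pos 62 'd': at 0
pos 63 'd': at 0
pos 64 'c': at 0
pos 65 'a': at 1
pos 66 'b': at 6  → match P1@[65:66]
pos 67 'a': at 1 (fail-walked)
pos 68 'b': at 6  → match P1@[67:68]
pos 69 'c': at 0 (fail-walked)
pos 70 'c': at 0

Matches: [[4,1],[15,0],[26,0],[28,1],[34,1],[37,1],[46,0],[52,0],[58,1],[60,1],[66,1],[68,1]]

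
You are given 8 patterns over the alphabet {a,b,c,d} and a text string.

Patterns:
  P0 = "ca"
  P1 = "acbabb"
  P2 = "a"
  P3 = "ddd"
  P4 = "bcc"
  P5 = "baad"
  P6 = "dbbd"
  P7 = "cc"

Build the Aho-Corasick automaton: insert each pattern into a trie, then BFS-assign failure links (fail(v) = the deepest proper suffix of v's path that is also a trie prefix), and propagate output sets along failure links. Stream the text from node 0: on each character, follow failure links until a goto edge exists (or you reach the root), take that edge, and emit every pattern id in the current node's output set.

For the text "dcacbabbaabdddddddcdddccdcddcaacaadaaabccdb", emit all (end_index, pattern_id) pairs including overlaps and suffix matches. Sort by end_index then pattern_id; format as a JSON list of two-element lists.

Build automaton:
Trie (insert patterns):
  n0 'ε': a→3 b→12 c→1 d→9
  n1 'c': a→2 c→21
  n2 'ca': ·  [P0 ends]
  n3 'a': c→4  [P2 ends]
  n4 'ac': b→5
  n5 'acb': a→6
  n6 'acba': b→7
  n7 'acbab': b→8
  n8 'acbabb': ·  [P1 ends]
  n9 'd': b→18 d→10
  n10 'dd': d→11
  n11 'ddd': ·  [P3 ends]
  n12 'b': a→15 c→13
  n13 'bc': c→14
  n14 'bcc': ·  [P4 ends]
  n15 'ba': a→16
  n16 'baa': d→17
  n17 'baad': ·  [P5 ends]
  n18 'db': b→19
  n19 'dbb': d→20
  n20 'dbbd': ·  [P6 ends]
  n21 'cc': ·  [P7 ends]

Failure links (BFS by depth):
  fail(1) 'c': from fail(0)=0 chase 'c': 0 ⇒ 0;  out=∅∪out(0)=∅
  fail(3) 'a': from fail(0)=0 chase 'a': 0 ⇒ 0;  out={2}∪out(0)={2}
  fail(9) 'd': from fail(0)=0 chase 'd': 0 ⇒ 0;  out=∅∪out(0)=∅
  fail(12) 'b': from fail(0)=0 chase 'b': 0 ⇒ 0;  out=∅∪out(0)=∅
  fail(2) 'ca': from fail(1)=0 chase 'a': 0 ⇒ 3;  out={0}∪out(3)={0,2}
  fail(4) 'ac': from fail(3)=0 chase 'c': 0 ⇒ 1;  out=∅∪out(1)=∅
  fail(10) 'dd': from fail(9)=0 chase 'd': 0 ⇒ 9;  out=∅∪out(9)=∅
  fail(13) 'bc': from fail(12)=0 chase 'c': 0 ⇒ 1;  out=∅∪out(1)=∅
  fail(15) 'ba': from fail(12)=0 chase 'a': 0 ⇒ 3;  out=∅∪out(3)={2}
  fail(18) 'db': from fail(9)=0 chase 'b': 0 ⇒ 12;  out=∅∪out(12)=∅
  fail(21) 'cc': from fail(1)=0 chase 'c': 0 ⇒ 1;  out={7}∪out(1)={7}
  fail(5) 'acb': from fail(4)=1 chase 'b': 1→0 ⇒ 12;  out=∅∪out(12)=∅
  fail(11) 'ddd': from fail(10)=9 chase 'd': 9 ⇒ 10;  out={3}∪out(10)={3}
  fail(14) 'bcc': from fail(13)=1 chase 'c': 1 ⇒ 21;  out={4}∪out(21)={4,7}
  fail(16) 'baa': from fail(15)=3 chase 'a': 3→0 ⇒ 3;  out=∅∪out(3)={2}
  fail(19) 'dbb': from fail(18)=12 chase 'b': 12→0 ⇒ 12;  out=∅∪out(12)=∅
  fail(6) 'acba': from fail(5)=12 chase 'a': 12 ⇒ 15;  out=∅∪out(15)={2}
  fail(17) 'baad': from fail(16)=3 chase 'd': 3→0 ⇒ 9;  out={5}∪out(9)={5}
  fail(20) 'dbbd': from fail(19)=12 chase 'd': 12→0 ⇒ 9;  out={6}∪out(9)={6}
  fail(7) 'acbab': from fail(6)=15 chase 'b': 15→3→0 ⇒ 12;  out=∅∪out(12)=∅
  fail(8) 'acbabb': from fail(7)=12 chase 'b': 12→0 ⇒ 12;  out={1}∪out(12)={1}

Scan:
pos 0 'd': at 9
pos 1 'c': at 1 ·f
pos 2 'a': at 2  ** P0@[1:2],P2@[2:2]
pos 3 'c': at 4 ·f
pos 4 'b': at 5
pos 5 'a': at 6  ** P2@[5:5]
pos 6 'b': at 7
pos 7 'b': at 8  ** P1@[2:7]
pos 8 'a': at 15 ·f  ** P2@[8:8]
pos 9 'a': at 16  ** P2@[9:9]
pos 10 'b': at 12 ·f
pos 11 'd': at 9 ·f
pos 12 'd': at 10
pos 13 'd': at 11  ** P3@[11:13]
pos 14 'd': at 11 ·f  ** P3@[12:14]
pos 15 'd': at 11 ·f  ** P3@[13:15]
pos 16 'd': at 11 ·f  ** P3@[14:16]
pos 17 'd': at 11 ·f  ** P3@[15:17]
pos 18 'c': at 1 ·f
pos 19 'd': at 9 ·f
pos 20 'd': at 10
pos 21 'd': at 11  ** P3@[19:21]
pos 22 'c': at 1 ·f
pos 23 'c': at 21  ** P7@[22:23]
pos 24 'd': at 9 ·f
pos 25 'c': at 1 ·f
pos 26 'd': at 9 ·f
pos 27 'd': at 10
pos 28 'c': at 1 ·f
pos 29 'a': at 2  ** P0@[28:29],P2@[29:29]
pos 30 'a': at 3 ·f  ** P2@[30:30]
pos 31 'c': at 4
pos 32 'a': at 2 ·f  ** P0@[31:32],P2@[32:32]
pos 33 'a': at 3 ·f  ** P2@[33:33]
pos 34 'd': at 9 ·f
pos 35 'a': at 3 ·f  ** P2@[35:35]
pos 36 'a': at 3 ·f  ** P2@[36:36]
pos 37 'a': at 3 ·f  ** P2@[37:37]
pos 38 'b': at 12 ·f
pos 39 'c': at 13
pos 40 'c': at 14  ** P4@[38:40],P7@[39:40]
pos 41 'd': at 9 ·f
pos 42 'b': at 18

Matches: [[2,0],[2,2],[5,2],[7,1],[8,2],[9,2],[13,3],[14,3],[15,3],[16,3],[17,3],[21,3],[23,7],[29,0],[29,2],[30,2],[32,0],[32,2],[33,2],[35,2],[36,2],[37,2],[40,4],[40,7]]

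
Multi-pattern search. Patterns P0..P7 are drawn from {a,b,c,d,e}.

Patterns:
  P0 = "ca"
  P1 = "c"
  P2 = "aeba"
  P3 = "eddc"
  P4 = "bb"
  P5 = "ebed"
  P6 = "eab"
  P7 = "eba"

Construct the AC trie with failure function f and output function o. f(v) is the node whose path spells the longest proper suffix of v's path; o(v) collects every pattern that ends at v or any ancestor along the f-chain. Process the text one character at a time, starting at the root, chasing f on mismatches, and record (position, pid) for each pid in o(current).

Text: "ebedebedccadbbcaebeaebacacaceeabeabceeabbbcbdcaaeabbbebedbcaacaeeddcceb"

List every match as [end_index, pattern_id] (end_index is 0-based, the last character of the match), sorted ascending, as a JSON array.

Build automaton:
Trie (insert patterns):
  0='ε' goto a→3 b→11 c→1 e→7
  1='c' goto a→2  [P1 ends]
  2='ca' goto ·  [P0 ends]
  3='a' goto e→4
  4='ae' goto b→5
  5='aeb' goto a→6
  6='aeba' goto ·  [P2 ends]
  7='e' goto a→16 b→13 d→8
  8='ed' goto d→9
  9='edd' goto c→10
  10='eddc' goto ·  [P3 ends]
  11='b' goto b→12
  12='bb' goto ·  [P4 ends]
  13='eb' goto a→18 e→14
  14='ebe' goto d→15
  15='ebed' goto ·  [P5 ends]
  16='ea' goto b→17
  17='eab' goto ·  [P6 ends]
  18='eba' goto ·  [P7 ends]

Failure links (BFS by depth):
  n1('c'): parent n0 fail=0; on 'c' 0 → fail=0;  out {1}∪∅={1}
  n3('a'): parent n0 fail=0; on 'a' 0 → fail=0;  out ∅∪∅=∅
  n7('e'): parent n0 fail=0; on 'e' 0 → fail=0;  out ∅∪∅=∅
  n11('b'): parent n0 fail=0; on 'b' 0 → fail=0;  out ∅∪∅=∅
  n2('ca'): parent n1 fail=0; on 'a' 0 → fail=3;  out {0}∪∅={0}
  n4('ae'): parent n3 fail=0; on 'e' 0 → fail=7;  out ∅∪∅=∅
  n8('ed'): parent n7 fail=0; on 'd' 0 → fail=0;  out ∅∪∅=∅
  n12('bb'): parent n11 fail=0; on 'b' 0 → fail=11;  out {4}∪∅={4}
  n13('eb'): parent n7 fail=0; on 'b' 0 → fail=11;  out ∅∪∅=∅
  n16('ea'): parent n7 fail=0; on 'a' 0 → fail=3;  out ∅∪∅=∅
  n5('aeb'): parent n4 fail=7; on 'b' 7 → fail=13;  out ∅∪∅=∅
  n9('edd'): parent n8 fail=0; on 'd' 0 → fail=0;  out ∅∪∅=∅
  n14('ebe'): parent n13 fail=11; on 'e' 11→0 → fail=7;  out ∅∪∅=∅
  n17('eab'): parent n16 fail=3; on 'b' 3→0 → fail=11;  out {6}∪∅={6}
  n18('eba'): parent n13 fail=11; on 'a' 11→0 → fail=3;  out {7}∪∅={7}
  n6('aeba'): parent n5 fail=13; on 'a' 13 → fail=18;  out {2}∪{7}={2,7}
  n10('eddc'): parent n9 fail=0; on 'c' 0 → fail=1;  out {3}∪{1}={1,3}
  n15('ebed'): parent n14 fail=7; on 'd' 7 → fail=8;  out {5}∪∅={5}

Run:
i=0 'e': node 0→7
i=1 'b': node 7→13
i=2 'e': node 13→14
i=3 'd': node 14→15  emit P5@[0:3]
i=4 'e': node 15→7 (fail-walked)
i=5 'b': node 7→13
i=6 'e': node 13→14
i=7 'd': node 14→15  emit P5@[4:7]
i=8 'c': node 15→1 (fail-walked)  emit P1@[8:8]
i=9 'c': node 1→1 (fail-walked)  emit P1@[9:9]
i=10 'a': node 1→2  emit P0@[9:10]
i=11 'd': node 2→0 (fail-walked)
i=12 'b': node 0→11
i=13 'b': node 11→12  emit P4@[12:13]
i=14 'c': node 12→1 (fail-walked)  emit P1@[14:14]
i=15 'a': node 1→2  emit P0@[14:15]
i=16 'e': node 2→4 (fail-walked)
i=17 'b': node 4→5
i=18 'e': node 5→14 (fail-walked)
i=19 'a': node 14→16 (fail-walked)
i=20 'e': node 16→4 (fail-walked)
i=21 'b': node 4→5
i=22 'a': node 5→6  emit P2@[19:22],P7@[20:22]
i=23 'c': node 6→1 (fail-walked)  emit P1@[23:23]
i=24 'a': node 1→2  emit P0@[23:24]
i=25 'c': node 2→1 (fail-walked)  emit P1@[25:25]
i=26 'a': node 1→2  emit P0@[25:26]
i=27 'c': node 2→1 (fail-walked)  emit P1@[27:27]
i=28 'e': node 1→7 (fail-walked)
i=29 'e': node 7→7 (fail-walked)
i=30 'a': node 7→16
i=31 'b': node 16→17  emit P6@[29:31]
i=32 'e': node 17→7 (fail-walked)
i=33 'a': node 7→16
i=34 'b': node 16→17  emit P6@[32:34]
i=35 'c': node 17→1 (fail-walked)  emit P1@[35:35]
i=36 'e': node 1→7 (fail-walked)
i=37 'e': node 7→7 (fail-walked)
i=38 'a': node 7→16
i=39 'b': node 16→17  emit P6@[37:39]
i=40 'b': node 17→12 (fail-walked)  emit P4@[39:40]
i=41 'b': node 12→12 (fail-walked)  emit P4@[40:41]
i=42 'c': node 12→1 (fail-walked)  emit P1@[42:42]
i=43 'b': node 1→11 (fail-walked)
i=44 'd': node 11→0 (fail-walked)
i=45 'c': node 0→1  emit P1@[45:45]
i=46 'a': node 1→2  emit P0@[45:46]
i=47 'a': node 2→3 (fail-walked)
i=48 'e': node 3→4
i=49 'a': node 4→16 (fail-walked)
i=50 'b': node 16→17  emit P6@[48:50]
i=51 'b': node 17→12 (fail-walked)  emit P4@[50:51]
i=52 'b': node 12→12 (fail-walked)  emit P4@[51:52]
i=53 'e': node 12→7 (fail-walked)
i=54 'b': node 7→13
i=55 'e': node 13→14
i=56 'd': node 14→15  emit P5@[53:56]
i=57 'b': node 15→11 (fail-walked)
i=58 'c': node 11→1 (fail-walked)  emit P1@[58:58]
i=59 'a': node 1→2  emit P0@[58:59]
i=60 'a': node 2→3 (fail-walked)
i=61 'c': node 3→1 (fail-walked)  emit P1@[61:61]
i=62 'a': node 1→2  emit P0@[61:62]
i=63 'e': node 2→4 (fail-walked)
i=64 'e': node 4→7 (fail-walked)
i=65 'd': node 7→8
i=66 'd': node 8→9
i=67 'c': node 9→10  emit P1@[67:67],P3@[64:67]
i=68 'c': node 10→1 (fail-walked)  emit P1@[68:68]
i=69 'e': node 1→7 (fail-walked)
i=70 'b': node 7→13

All matches (sorted): [[3,5],[7,5],[8,1],[9,1],[10,0],[13,4],[14,1],[15,0],[22,2],[22,7],[23,1],[24,0],[25,1],[26,0],[27,1],[31,6],[34,6],[35,1],[39,6],[40,4],[41,4],[42,1],[45,1],[46,0],[50,6],[51,4],[52,4],[56,5],[58,1],[59,0],[61,1],[62,0],[67,1],[67,3],[68,1]]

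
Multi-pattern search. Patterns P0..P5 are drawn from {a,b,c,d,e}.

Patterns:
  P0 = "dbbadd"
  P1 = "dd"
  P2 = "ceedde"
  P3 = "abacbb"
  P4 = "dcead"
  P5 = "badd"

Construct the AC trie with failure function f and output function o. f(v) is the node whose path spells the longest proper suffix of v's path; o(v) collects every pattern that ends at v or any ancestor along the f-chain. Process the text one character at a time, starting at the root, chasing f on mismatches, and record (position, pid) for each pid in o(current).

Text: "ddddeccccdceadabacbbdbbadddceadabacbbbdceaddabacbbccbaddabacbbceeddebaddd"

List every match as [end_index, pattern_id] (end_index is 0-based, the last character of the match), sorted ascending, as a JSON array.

Build automaton:
Trie (insert patterns):
  n0 'ε': a→14 b→24 c→8 d→1
  n1 'd': b→2 c→20 d→7
  n2 'db': b→3
  n3 'dbb': a→4
  n4 'dbba': d→5
  n5 'dbbad': d→6
  n6 'dbbadd': ·  [P0 ends]
  n7 'dd': ·  [P1 ends]
  n8 'c': e→9
  n9 'ce': e→10
  n10 'cee': d→11
  n11 'ceed': d→12
  n12 'ceedd': e→13
  n13 'ceedde': ·  [P2 ends]
  n14 'a': b→15
  n15 'ab': a→16
  n16 'aba': c→17
  n17 'abac': b→18
  n18 'abacb': b→19
  n19 'abacbb': ·  [P3 ends]
  n20 'dc': e→21
  n21 'dce': a→22
  n22 'dcea': d→23
  n23 'dcead': ·  [P4 ends]
  n24 'b': a→25
  n25 'ba': d→26
  n26 'bad': d→27
  n27 'badd': ·  [P5 ends]

Failure links (BFS by depth):
  fail(1) 'd': from fail(0)=0 chase 'd': 0 ⇒ 0;  out=∅∪out(0)=∅
  fail(8) 'c': from fail(0)=0 chase 'c': 0 ⇒ 0;  out=∅∪out(0)=∅
  fail(14) 'a': from fail(0)=0 chase 'a': 0 ⇒ 0;  out=∅∪out(0)=∅
  fail(24) 'b': from fail(0)=0 chase 'b': 0 ⇒ 0;  out=∅∪out(0)=∅
  fail(2) 'db': from fail(1)=0 chase 'b': 0 ⇒ 24;  out=∅∪out(24)=∅
  fail(7) 'dd': from fail(1)=0 chase 'd': 0 ⇒ 1;  out={1}∪out(1)={1}
  fail(9) 'ce': from fail(8)=0 chase 'e': 0 ⇒ 0;  out=∅∪out(0)=∅
  fail(15) 'ab': from fail(14)=0 chase 'b': 0 ⇒ 24;  out=∅∪out(24)=∅
  fail(20) 'dc': from fail(1)=0 chase 'c': 0 ⇒ 8;  out=∅∪out(8)=∅
  fail(25) 'ba': from fail(24)=0 chase 'a': 0 ⇒ 14;  out=∅∪out(14)=∅
  fail(3) 'dbb': from fail(2)=24 chase 'b': 24→0 ⇒ 24;  out=∅∪out(24)=∅
  fail(10) 'cee': from fail(9)=0 chase 'e': 0 ⇒ 0;  out=∅∪out(0)=∅
  fail(16) 'aba': from fail(15)=24 chase 'a': 24 ⇒ 25;  out=∅∪out(25)=∅
  fail(21) 'dce': from fail(20)=8 chase 'e': 8 ⇒ 9;  out=∅∪out(9)=∅
  fail(26) 'bad': from fail(25)=14 chase 'd': 14→0 ⇒ 1;  out=∅∪out(1)=∅
  fail(4) 'dbba': from fail(3)=24 chase 'a': 24 ⇒ 25;  out=∅∪out(25)=∅
  fail(11) 'ceed': from fail(10)=0 chase 'd': 0 ⇒ 1;  out=∅∪out(1)=∅
  fail(17) 'abac': from fail(16)=25 chase 'c': 25→14→0 ⇒ 8;  out=∅∪out(8)=∅
  fail(22) 'dcea': from fail(21)=9 chase 'a': 9→0 ⇒ 14;  out=∅∪out(14)=∅
  fail(27) 'badd': from fail(26)=1 chase 'd': 1 ⇒ 7;  out={5}∪out(7)={1,5}
  fail(5) 'dbbad': from fail(4)=25 chase 'd': 25 ⇒ 26;  out=∅∪out(26)=∅
  fail(12) 'ceedd': from fail(11)=1 chase 'd': 1 ⇒ 7;  out=∅∪out(7)={1}
  fail(18) 'abacb': from fail(17)=8 chase 'b': 8→0 ⇒ 24;  out=∅∪out(24)=∅
  fail(23) 'dcead': from fail(22)=14 chase 'd': 14→0 ⇒ 1;  out={4}∪out(1)={4}
  fail(6) 'dbbadd': from fail(5)=26 chase 'd': 26 ⇒ 27;  out={0}∪out(27)={0,1,5}
  fail(13) 'ceedde': from fail(12)=7 chase 'e': 7→1→0 ⇒ 0;  out={2}∪out(0)={2}
  fail(19) 'abacbb': from fail(18)=24 chase 'b': 24→0 ⇒ 24;  out={3}∪out(24)={3}

Text stream:
[0] read 'd'  n0⇒n1
[1] read 'd'  n1⇒n7  → match P1@[0:1]
[2] read 'd'  n7⇒n7 (via fail)  → match P1@[1:2]
[3] read 'd'  n7⇒n7 (via fail)  → match P1@[2:3]
[4] read 'e'  n7⇒n0 (via fail)
[5] read 'c'  n0⇒n8
[6] read 'c'  n8⇒n8 (via fail)
[7] read 'c'  n8⇒n8 (via fail)
[8] read 'c'  n8⇒n8 (via fail)
[9] read 'd'  n8⇒n1 (via fail)
[10] read 'c'  n1⇒n20
[11] read 'e'  n20⇒n21
[12] read 'a'  n21⇒n22
[13] read 'd'  n22⇒n23  → match P4@[9:13]
[14] read 'a'  n23⇒n14 (via fail)
[15] read 'b'  n14⇒n15
[16] read 'a'  n15⇒n16
[17] read 'c'  n16⇒n17
[18] read 'b'  n17⇒n18
[19] read 'b'  n18⇒n19  → match P3@[14:19]
[20] read 'd'  n19⇒n1 (via fail)
[21] read 'b'  n1⇒n2
[22] read 'b'  n2⇒n3
[23] read 'a'  n3⇒n4
[24] read 'd'  n4⇒n5
[25] read 'd'  n5⇒n6  → match P0@[20:25],P1@[24:25],P5@[22:25]
[26] read 'd'  n6⇒n7 (via fail)  → match P1@[25:26]
[27] read 'c'  n7⇒n20 (via fail)
[28] read 'e'  n20⇒n21
[29] read 'a'  n21⇒n22
[30] read 'd'  n22⇒n23  → match P4@[26:30]
[31] read 'a'  n23⇒n14 (via fail)
[32] read 'b'  n14⇒n15
[33] read 'a'  n15⇒n16
[34] read 'c'  n16⇒n17
[35] read 'b'  n17⇒n18
[36] read 'b'  n18⇒n19  → match P3@[31:36]
[37] read 'b'  n19⇒n24 (via fail)
[38] read 'd'  n24⇒n1 (via fail)
[39] read 'c'  n1⇒n20
[40] read 'e'  n20⇒n21
[41] read 'a'  n21⇒n22
[42] read 'd'  n22⇒n23  → match P4@[38:42]
[43] read 'd'  n23⇒n7 (via fail)  → match P1@[42:43]
[44] read 'a'  n7⇒n14 (via fail)
[45] read 'b'  n14⇒n15
[46] read 'a'  n15⇒n16
[47] read 'c'  n16⇒n17
[48] read 'b'  n17⇒n18
[49] read 'b'  n18⇒n19  → match P3@[44:49]
[50] read 'c'  n19⇒n8 (via fail)
[51] read 'c'  n8⇒n8 (via fail)
[52] read 'b'  n8⇒n24 (via fail)
[53] read 'a'  n24⇒n25
[54] read 'd'  n25⇒n26
[55] read 'd'  n26⇒n27  → match P1@[54:55],P5@[52:55]
[56] read 'a'  n27⇒n14 (via fail)
[57] read 'b'  n14⇒n15
[58] read 'a'  n15⇒n16
[59] read 'c'  n16⇒n17
[60] read 'b'  n17⇒n18
[61] read 'b'  n18⇒n19  → match P3@[56:61]
[62] read 'c'  n19⇒n8 (via fail)
[63] read 'e'  n8⇒n9
[64] read 'e'  n9⇒n10
[65] read 'd'  n10⇒n11
[66] read 'd'  n11⇒n12  → match P1@[65:66]
[67] read 'e'  n12⇒n13  → match P2@[62:67]
[68] read 'b'  n13⇒n24 (via fail)
[69] read 'a'  n24⇒n25
[70] read 'd'  n25⇒n26
[71] read 'd'  n26⇒n27  → match P1@[70:71],P5@[68:71]
[72] read 'd'  n27⇒n7 (via fail)  → match P1@[71:72]

Matches: [[1,1],[2,1],[3,1],[13,4],[19,3],[25,0],[25,1],[25,5],[26,1],[30,4],[36,3],[42,4],[43,1],[49,3],[55,1],[55,5],[61,3],[66,1],[67,2],[71,1],[71,5],[72,1]]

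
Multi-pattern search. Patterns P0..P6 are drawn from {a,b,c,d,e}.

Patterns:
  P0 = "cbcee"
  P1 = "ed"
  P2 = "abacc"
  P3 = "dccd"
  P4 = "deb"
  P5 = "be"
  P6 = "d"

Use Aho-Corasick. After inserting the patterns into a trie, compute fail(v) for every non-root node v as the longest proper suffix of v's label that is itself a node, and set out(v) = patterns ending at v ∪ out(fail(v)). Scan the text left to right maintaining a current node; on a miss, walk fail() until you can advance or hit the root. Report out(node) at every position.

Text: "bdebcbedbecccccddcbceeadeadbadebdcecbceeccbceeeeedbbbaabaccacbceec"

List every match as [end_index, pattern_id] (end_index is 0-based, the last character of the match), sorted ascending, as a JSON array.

Build:
Trie (insert patterns):
  n0 'ε': a→8 b→19 c→1 d→13 e→6
  n1 'c': b→2
  n2 'cb': c→3
  n3 'cbc': e→4
  n4 'cbce': e→5
  n5 'cbcee': ·  ←P0
  n6 'e': d→7
  n7 'ed': ·  ←P1
  n8 'a': b→9
  n9 'ab': a→10
  n10 'aba': c→11
  n11 'abac': c→12
  n12 'abacc': ·  ←P2
  n13 'd': c→14 e→17  ←P6
  n14 'dc': c→15
  n15 'dcc': d→16
  n16 'dccd': ·  ←P3
  n17 'de': b→18
  n18 'deb': ·  ←P4
  n19 'b': e→20
  n20 'be': ·  ←P5

BFS fail/out derivation:
  n1('c'): parent n0 fail=0; on 'c' 0 → fail=0;  out ∅∪∅=∅
  n6('e'): parent n0 fail=0; on 'e' 0 → fail=0;  out ∅∪∅=∅
  n8('a'): parent n0 fail=0; on 'a' 0 → fail=0;  out ∅∪∅=∅
  n13('d'): parent n0 fail=0; on 'd' 0 → fail=0;  out {6}∪∅={6}
  n19('b'): parent n0 fail=0; on 'b' 0 → fail=0;  out ∅∪∅=∅
  n2('cb'): parent n1 fail=0; on 'b' 0 → fail=19;  out ∅∪∅=∅
  n7('ed'): parent n6 fail=0; on 'd' 0 → fail=13;  out {1}∪{6}={1,6}
  n9('ab'): parent n8 fail=0; on 'b' 0 → fail=19;  out ∅∪∅=∅
  n14('dc'): parent n13 fail=0; on 'c' 0 → fail=1;  out ∅∪∅=∅
  n17('de'): parent n13 fail=0; on 'e' 0 → fail=6;  out ∅∪∅=∅
  n20('be'): parent n19 fail=0; on 'e' 0 → fail=6;  out {5}∪∅={5}
  n3('cbc'): parent n2 fail=19; on 'c' 19→0 → fail=1;  out ∅∪∅=∅
  n10('aba'): parent n9 fail=19; on 'a' 19→0 → fail=8;  out ∅∪∅=∅
  n15('dcc'): parent n14 fail=1; on 'c' 1→0 → fail=1;  out ∅∪∅=∅
  n18('deb'): parent n17 fail=6; on 'b' 6→0 → fail=19;  out {4}∪∅={4}
  n4('cbce'): parent n3 fail=1; on 'e' 1→0 → fail=6;  out ∅∪∅=∅
  n11('abac'): parent n10 fail=8; on 'c' 8→0 → fail=1;  out ∅∪∅=∅
  n16('dccd'): parent n15 fail=1; on 'd' 1→0 → fail=13;  out {3}∪{6}={3,6}
  n5('cbcee'): parent n4 fail=6; on 'e' 6→0 → fail=6;  out {0}∪∅={0}
  n12('abacc'): parent n11 fail=1; on 'c' 1→0 → fail=1;  out {2}∪∅={2}

Scan:
[0] read 'b'  n0⇒n19
[1] read 'd'  n19⇒n13 ·f  emit P6@[1:1]
[2] read 'e'  n13⇒n17
[3] read 'b'  n17⇒n18  emit P4@[1:3]
[4] read 'c'  n18⇒n1 ·f
[5] read 'b'  n1⇒n2
[6] read 'e'  n2⇒n20 ·f  emit P5@[5:6]
[7] read 'd'  n20⇒n7 ·f  emit P1@[6:7],P6@[7:7]
[8] read 'b'  n7⇒n19 ·f
[9] read 'e'  n19⇒n20  emit P5@[8:9]
[10] read 'c'  n20⇒n1 ·f
[11] read 'c'  n1⇒n1 ·f
[12] read 'c'  n1⇒n1 ·f
[13] read 'c'  n1⇒n1 ·f
[14] read 'c'  n1⇒n1 ·f
[15] read 'd'  n1⇒n13 ·f  emit P6@[15:15]
[16] read 'd'  n13⇒n13 ·f  emit P6@[16:16]
[17] read 'c'  n13⇒n14
[18] read 'b'  n14⇒n2 ·f
[19] read 'c'  n2⇒n3
[20] read 'e'  n3⇒n4
[21] read 'e'  n4⇒n5  emit P0@[17:21]
[22] read 'a'  n5⇒n8 ·f
[23] read 'd'  n8⇒n13 ·f  emit P6@[23:23]
[24] read 'e'  n13⇒n17
[25] read 'a'  n17⇒n8 ·f
[26] read 'd'  n8⇒n13 ·f  emit P6@[26:26]
[27] read 'b'  n13⇒n19 ·f
[28] read 'a'  n19⇒n8 ·f
[29] read 'd'  n8⇒n13 ·f  emit P6@[29:29]
[30] read 'e'  n13⇒n17
[31] read 'b'  n17⇒n18  emit P4@[29:31]
[32] read 'd'  n18⇒n13 ·f  emit P6@[32:32]
[33] read 'c'  n13⇒n14
[34] read 'e'  n14⇒n6 ·f
[35] read 'c'  n6⇒n1 ·f
[36] read 'b'  n1⇒n2
[37] read 'c'  n2⇒n3
[38] read 'e'  n3⇒n4
[39] read 'e'  n4⇒n5  emit P0@[35:39]
[40] read 'c'  n5⇒n1 ·f
[41] read 'c'  n1⇒n1 ·f
[42] read 'b'  n1⇒n2
[43] read 'c'  n2⇒n3
[44] read 'e'  n3⇒n4
[45] read 'e'  n4⇒n5  emit P0@[41:45]
[46] read 'e'  n5⇒n6 ·f
[47] read 'e'  n6⇒n6 ·f
[48] read 'e'  n6⇒n6 ·f
[49] read 'd'  n6⇒n7  emit P1@[48:49],P6@[49:49]
[50] read 'b'  n7⇒n19 ·f
[51] read 'b'  n19⇒n19 ·f
[52] read 'b'  n19⇒n19 ·f
[53] read 'a'  n19⇒n8 ·f
[54] read 'a'  n8⇒n8 ·f
[55] read 'b'  n8⇒n9
[56] read 'a'  n9⇒n10
[57] read 'c'  n10⇒n11
[58] read 'c'  n11⇒n12  emit P2@[54:58]
[59] read 'a'  n12⇒n8 ·f
[60] read 'c'  n8⇒n1 ·f
[61] read 'b'  n1⇒n2
[62] read 'c'  n2⇒n3
[63] read 'e'  n3⇒n4
[64] read 'e'  n4⇒n5  emit P0@[60:64]
[65] read 'c'  n5⇒n1 ·f

All matches (sorted): [[1,6],[3,4],[6,5],[7,1],[7,6],[9,5],[15,6],[16,6],[21,0],[23,6],[26,6],[29,6],[31,4],[32,6],[39,0],[45,0],[49,1],[49,6],[58,2],[64,0]]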